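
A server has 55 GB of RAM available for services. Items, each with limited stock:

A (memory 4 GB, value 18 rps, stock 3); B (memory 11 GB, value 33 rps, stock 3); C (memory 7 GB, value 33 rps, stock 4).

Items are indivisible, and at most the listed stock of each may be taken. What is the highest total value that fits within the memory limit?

Best selections within memory 55 and stock limits:
- 3×A + 1×B + 4×C: memory 51, value 219
- 3×A + 2×B + 3×C: memory 55, value 219
Best: 219 rps.

219 rps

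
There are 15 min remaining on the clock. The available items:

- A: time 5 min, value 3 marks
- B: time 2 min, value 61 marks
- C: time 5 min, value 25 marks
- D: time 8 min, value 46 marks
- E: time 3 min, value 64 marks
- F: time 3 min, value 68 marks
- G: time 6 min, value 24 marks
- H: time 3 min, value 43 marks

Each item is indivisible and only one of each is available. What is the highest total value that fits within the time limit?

This is a 0/1 knapsack; check combinations near the capacity.
- B+E+F+H: time 2+3+3+3=11, value 61+64+68+43=236
- B+C+E+F: time 2+5+3+3=13, value 61+25+64+68=218
- B+E+F+G: time 2+3+3+6=14, value 61+64+68+24=217
- C+E+F+H: time 5+3+3+3=14, value 25+64+68+43=200
- E+F+G+H: time 3+3+6+3=15, value 64+68+24+43=199
Best: 236 marks.

236 marks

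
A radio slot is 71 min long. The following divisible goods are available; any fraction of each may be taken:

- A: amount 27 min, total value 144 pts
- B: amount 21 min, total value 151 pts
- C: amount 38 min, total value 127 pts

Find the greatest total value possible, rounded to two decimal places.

371.87

Take in order of value per unit:
- B (151/21 per unit): all 21 → value 151, running total 151.00
- A (144/27 per unit): all 27 → value 144, running total 295.00
- C (127/38 per unit): 23 of 38 → value 23×127/38 = 76.8684, running total 371.87
Total 371.87.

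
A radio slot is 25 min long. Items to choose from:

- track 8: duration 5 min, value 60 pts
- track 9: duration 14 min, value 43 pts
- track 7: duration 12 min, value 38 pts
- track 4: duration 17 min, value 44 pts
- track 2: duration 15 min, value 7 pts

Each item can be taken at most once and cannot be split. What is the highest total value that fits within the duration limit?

104 pts

Check high-value combinations within 25 min:
- track 8+track 4: duration 5+17=22, value 60+44=104
- track 8+track 9: duration 5+14=19, value 60+43=103
- track 8+track 7: duration 5+12=17, value 60+38=98
- track 8+track 2: duration 5+15=20, value 60+7=67
- track 8: duration 5, value 60
Best: 104 pts.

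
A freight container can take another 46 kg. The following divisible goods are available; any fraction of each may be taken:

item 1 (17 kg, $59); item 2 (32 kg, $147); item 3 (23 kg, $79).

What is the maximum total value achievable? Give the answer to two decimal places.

195.59

Take in order of value per unit:
- item 2 (147/32 per unit): all 32 → value 147, running total 147.00
- item 1 (59/17 per unit): 14 of 17 → value 14×59/17 = 48.5882, running total 195.59
Total 195.59.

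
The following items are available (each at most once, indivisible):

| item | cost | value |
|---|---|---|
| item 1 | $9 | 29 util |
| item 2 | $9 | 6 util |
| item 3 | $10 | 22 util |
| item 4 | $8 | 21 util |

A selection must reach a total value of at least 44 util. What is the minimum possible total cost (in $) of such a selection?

17

Subsets with value ≥ 44, sorted by total cost:
- item 1+item 4: cost 17, value 50
- item 1+item 3: cost 19, value 51
Minimum cost: 17 $.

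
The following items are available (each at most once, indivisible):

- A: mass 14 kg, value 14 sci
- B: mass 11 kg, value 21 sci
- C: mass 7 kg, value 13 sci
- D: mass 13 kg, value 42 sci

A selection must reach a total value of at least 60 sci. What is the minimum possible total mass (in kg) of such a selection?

Subsets with value ≥ 60, sorted by total mass:
- B+D: mass 24, value 63
- B+C+D: mass 31, value 76
Minimum mass: 24 kg.

24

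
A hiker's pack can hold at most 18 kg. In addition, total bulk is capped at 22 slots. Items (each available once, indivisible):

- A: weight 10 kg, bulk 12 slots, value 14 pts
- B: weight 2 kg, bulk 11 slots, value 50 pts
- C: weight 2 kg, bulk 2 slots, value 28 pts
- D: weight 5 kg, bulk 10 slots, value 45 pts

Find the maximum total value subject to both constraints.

Feasible sets respecting both limits:
- B+D: weight 7, bulk 21, value 95
- B+C: weight 4, bulk 13, value 78
- C+D: weight 7, bulk 12, value 73
- A+D: weight 15, bulk 22, value 59
Best: 95 pts.

95 pts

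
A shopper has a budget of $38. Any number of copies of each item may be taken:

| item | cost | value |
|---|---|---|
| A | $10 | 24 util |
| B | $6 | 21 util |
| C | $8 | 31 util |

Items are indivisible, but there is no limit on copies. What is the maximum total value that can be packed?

145 util

Best value-per-unit is C at 31/8; filling with it alone gives 4×31 = 124.
Optimal mix: 1×B + 4×C → cost 38, value 145.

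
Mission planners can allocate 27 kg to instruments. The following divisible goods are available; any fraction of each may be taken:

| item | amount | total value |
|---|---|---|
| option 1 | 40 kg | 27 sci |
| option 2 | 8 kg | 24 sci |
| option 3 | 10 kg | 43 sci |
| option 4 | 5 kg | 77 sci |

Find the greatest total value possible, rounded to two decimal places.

Take in order of value per unit:
- option 4 (77/5 per unit): all 5 → value 77, running total 77.00
- option 3 (43/10 per unit): all 10 → value 43, running total 120.00
- option 2 (24/8 per unit): all 8 → value 24, running total 144.00
- option 1 (27/40 per unit): 4 of 40 → value 4×27/40 = 2.7000, running total 146.70
Total 146.70.

146.70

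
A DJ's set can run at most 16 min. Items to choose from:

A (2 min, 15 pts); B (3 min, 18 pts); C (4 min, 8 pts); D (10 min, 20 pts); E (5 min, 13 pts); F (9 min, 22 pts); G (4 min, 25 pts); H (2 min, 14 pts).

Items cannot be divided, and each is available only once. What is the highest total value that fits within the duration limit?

Check high-value combinations within 16 min:
- A+B+E+G+H: duration 2+3+5+4+2=16, value 15+18+13+25+14=85
- A+B+C+G+H: duration 2+3+4+4+2=15, value 15+18+8+25+14=80
- A+B+G+H: duration 2+3+4+2=11, value 15+18+25+14=72
Best: 85 pts.

85 pts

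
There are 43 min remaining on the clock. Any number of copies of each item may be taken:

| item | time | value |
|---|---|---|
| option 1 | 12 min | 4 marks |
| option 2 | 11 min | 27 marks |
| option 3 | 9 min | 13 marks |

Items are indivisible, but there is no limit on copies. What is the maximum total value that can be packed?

Best value-per-unit is option 2 at 27/11; filling with it alone gives 3×27 = 81.
Optimal mix: 3×option 2 + 1×option 3 → time 42, value 94.

94 marks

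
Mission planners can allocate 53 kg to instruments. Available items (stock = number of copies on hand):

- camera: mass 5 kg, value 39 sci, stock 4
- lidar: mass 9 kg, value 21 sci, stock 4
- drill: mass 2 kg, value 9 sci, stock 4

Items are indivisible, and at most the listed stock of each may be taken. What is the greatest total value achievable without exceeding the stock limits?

Best selections within mass 53 and stock limits:
- 4×camera + 3×lidar + 3×drill: mass 53, value 246
- 4×camera + 3×lidar + 2×drill: mass 51, value 237
Best: 246 sci.

246 sci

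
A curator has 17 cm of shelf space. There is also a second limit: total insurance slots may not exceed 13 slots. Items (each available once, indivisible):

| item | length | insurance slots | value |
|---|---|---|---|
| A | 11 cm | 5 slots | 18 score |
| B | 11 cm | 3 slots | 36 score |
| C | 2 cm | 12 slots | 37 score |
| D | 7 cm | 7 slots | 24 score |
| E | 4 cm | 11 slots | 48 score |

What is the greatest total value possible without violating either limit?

Feasible sets respecting both limits:
- E: length 4, insurance slots 11, value 48
- C: length 2, insurance slots 12, value 37
- B: length 11, insurance slots 3, value 36
- D: length 7, insurance slots 7, value 24
Best: 48 score.

48 score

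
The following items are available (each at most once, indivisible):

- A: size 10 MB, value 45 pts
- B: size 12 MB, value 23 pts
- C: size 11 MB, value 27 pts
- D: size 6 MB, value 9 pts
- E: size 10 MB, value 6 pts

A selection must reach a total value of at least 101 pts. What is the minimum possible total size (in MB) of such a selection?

39

Subsets with value ≥ 101, sorted by total size:
- A+B+C+D: size 39, value 104
- A+B+C+E: size 43, value 101
Minimum size: 39 MB.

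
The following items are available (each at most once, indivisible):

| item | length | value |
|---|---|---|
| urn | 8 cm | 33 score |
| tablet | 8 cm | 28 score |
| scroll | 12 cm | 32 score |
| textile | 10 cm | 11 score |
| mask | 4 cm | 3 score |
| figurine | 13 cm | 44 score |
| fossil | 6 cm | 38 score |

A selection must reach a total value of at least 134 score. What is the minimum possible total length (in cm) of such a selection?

Subsets with value ≥ 134, sorted by total length:
- urn+tablet+figurine+fossil: length 35, value 143
- urn+tablet+scroll+mask+fossil: length 38, value 134
- urn+scroll+figurine+fossil: length 39, value 147
- urn+tablet+mask+figurine+fossil: length 39, value 146
Minimum length: 35 cm.

35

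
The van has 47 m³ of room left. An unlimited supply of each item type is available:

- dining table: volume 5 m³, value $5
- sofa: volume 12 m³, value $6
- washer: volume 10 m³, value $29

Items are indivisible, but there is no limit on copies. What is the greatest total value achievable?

Best value-per-unit is washer at 29/10; filling with it alone gives 4×29 = 116.
Optimal mix: 1×dining table + 4×washer → volume 45, value 121.

$121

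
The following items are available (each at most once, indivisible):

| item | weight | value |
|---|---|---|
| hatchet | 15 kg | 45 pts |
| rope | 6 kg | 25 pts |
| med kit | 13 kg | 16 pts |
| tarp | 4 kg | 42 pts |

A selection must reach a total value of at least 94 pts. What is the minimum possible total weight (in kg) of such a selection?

Subsets with value ≥ 94, sorted by total weight:
- hatchet+rope+tarp: weight 25, value 112
- hatchet+med kit+tarp: weight 32, value 103
- hatchet+rope+med kit+tarp: weight 38, value 128
Minimum weight: 25 kg.

25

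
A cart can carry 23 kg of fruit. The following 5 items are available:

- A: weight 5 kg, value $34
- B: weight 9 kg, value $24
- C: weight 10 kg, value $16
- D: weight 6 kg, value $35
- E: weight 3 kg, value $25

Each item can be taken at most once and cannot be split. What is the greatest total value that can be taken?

Check high-value combinations within 23 kg:
- A+B+D+E: weight 5+9+6+3=23, value 34+24+35+25=118
- A+D+E: weight 5+6+3=14, value 34+35+25=94
- A+B+D: weight 5+9+6=20, value 34+24+35=93
Best: $118.

$118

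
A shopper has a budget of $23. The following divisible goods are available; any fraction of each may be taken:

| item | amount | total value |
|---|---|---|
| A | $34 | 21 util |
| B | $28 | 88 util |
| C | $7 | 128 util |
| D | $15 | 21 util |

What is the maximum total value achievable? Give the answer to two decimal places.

178.29

Take in order of value per unit:
- C (128/7 per unit): all 7 → value 128, running total 128.00
- B (88/28 per unit): 16 of 28 → value 16×88/28 = 50.2857, running total 178.29
Total 178.29.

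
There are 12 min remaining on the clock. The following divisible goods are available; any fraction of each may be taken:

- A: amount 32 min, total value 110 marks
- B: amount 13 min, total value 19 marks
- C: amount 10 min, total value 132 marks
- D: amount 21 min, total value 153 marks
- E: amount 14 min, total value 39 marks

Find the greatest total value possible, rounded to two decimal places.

146.57

Take in order of value per unit:
- C (132/10 per unit): all 10 → value 132, running total 132.00
- D (153/21 per unit): 2 of 21 → value 2×153/21 = 14.5714, running total 146.57
Total 146.57.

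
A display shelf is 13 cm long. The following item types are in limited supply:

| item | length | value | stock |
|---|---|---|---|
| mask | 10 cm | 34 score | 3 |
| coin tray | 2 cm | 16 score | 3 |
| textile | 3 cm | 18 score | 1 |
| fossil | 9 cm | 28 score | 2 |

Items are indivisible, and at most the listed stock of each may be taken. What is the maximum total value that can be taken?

Best selections within length 13 and stock limits:
- 3×coin tray + 1×textile: length 9, value 66
- 2×coin tray + 1×fossil: length 13, value 60
- 1×mask + 1×textile: length 13, value 52
Best: 66 score.

66 score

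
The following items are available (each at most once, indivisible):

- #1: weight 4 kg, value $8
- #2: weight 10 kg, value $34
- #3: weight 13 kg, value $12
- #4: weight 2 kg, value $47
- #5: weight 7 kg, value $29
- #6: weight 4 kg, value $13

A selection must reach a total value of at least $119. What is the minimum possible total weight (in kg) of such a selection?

Subsets with value ≥ 119, sorted by total weight:
- #2+#4+#5+#6: weight 23, value 123
- #1+#2+#4+#5+#6: weight 27, value 131
- #2+#3+#4+#5: weight 32, value 122
- #2+#3+#4+#5+#6: weight 36, value 135
Minimum weight: 23 kg.

23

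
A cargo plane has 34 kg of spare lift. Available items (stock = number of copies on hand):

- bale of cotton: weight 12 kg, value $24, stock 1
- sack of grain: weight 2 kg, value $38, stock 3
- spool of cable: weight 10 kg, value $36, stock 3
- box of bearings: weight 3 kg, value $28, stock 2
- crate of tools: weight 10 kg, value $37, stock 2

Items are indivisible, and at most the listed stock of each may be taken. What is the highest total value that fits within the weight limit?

$244

Top feasible selections:
- 3×sack of grain + 2×box of bearings + 2×crate of tools: weight 32, value 244
- 3×sack of grain + 1×spool of cable + 2×box of bearings + 1×crate of tools: weight 32, value 243
- 3×sack of grain + 2×spool of cable + 2×box of bearings: weight 32, value 242
Best: $244.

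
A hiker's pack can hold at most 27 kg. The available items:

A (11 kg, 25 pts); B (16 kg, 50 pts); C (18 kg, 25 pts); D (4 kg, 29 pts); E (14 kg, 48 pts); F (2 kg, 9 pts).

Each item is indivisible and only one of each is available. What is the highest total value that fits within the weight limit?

Check high-value combinations within 27 kg:
- B+D+F: weight 16+4+2=22, value 50+29+9=88
- D+E+F: weight 4+14+2=20, value 29+48+9=86
- A+E+F: weight 11+14+2=27, value 25+48+9=82
- B+D: weight 16+4=20, value 50+29=79
- D+E: weight 4+14=18, value 29+48=77
Best: 88 pts.

88 pts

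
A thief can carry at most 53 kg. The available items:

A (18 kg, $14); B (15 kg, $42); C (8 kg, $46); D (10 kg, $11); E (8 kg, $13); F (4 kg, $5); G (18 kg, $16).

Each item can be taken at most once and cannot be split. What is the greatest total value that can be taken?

$122

Check high-value combinations within 53 kg:
- B+C+E+F+G: weight 15+8+8+4+18=53, value 42+46+13+5+16=122
- A+B+C+E+F: weight 18+15+8+8+4=53, value 14+42+46+13+5=120
- B+C+D+E+F: weight 15+8+10+8+4=45, value 42+46+11+13+5=117
- B+C+E+G: weight 15+8+8+18=49, value 42+46+13+16=117
- A+B+C+E: weight 18+15+8+8=49, value 14+42+46+13=115
Best: $122.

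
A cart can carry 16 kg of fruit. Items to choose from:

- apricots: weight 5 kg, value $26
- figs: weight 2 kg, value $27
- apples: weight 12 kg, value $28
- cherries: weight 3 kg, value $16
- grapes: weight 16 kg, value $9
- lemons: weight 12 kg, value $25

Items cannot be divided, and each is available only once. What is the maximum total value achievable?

Check high-value combinations within 16 kg:
- apricots+figs+cherries: weight 5+2+3=10, value 26+27+16=69
- figs+apples: weight 2+12=14, value 27+28=55
- apricots+figs: weight 5+2=7, value 26+27=53
- figs+lemons: weight 2+12=14, value 27+25=52
- apples+cherries: weight 12+3=15, value 28+16=44
Best: $69.

$69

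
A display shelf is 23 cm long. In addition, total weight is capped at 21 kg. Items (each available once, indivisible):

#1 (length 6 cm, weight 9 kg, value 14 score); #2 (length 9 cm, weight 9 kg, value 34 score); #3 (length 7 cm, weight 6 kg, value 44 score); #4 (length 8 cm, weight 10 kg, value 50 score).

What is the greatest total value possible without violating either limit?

94 score

Feasible sets respecting both limits:
- #3+#4: length 15, weight 16, value 94
- #2+#4: length 17, weight 19, value 84
- #2+#3: length 16, weight 15, value 78
Best: 94 score.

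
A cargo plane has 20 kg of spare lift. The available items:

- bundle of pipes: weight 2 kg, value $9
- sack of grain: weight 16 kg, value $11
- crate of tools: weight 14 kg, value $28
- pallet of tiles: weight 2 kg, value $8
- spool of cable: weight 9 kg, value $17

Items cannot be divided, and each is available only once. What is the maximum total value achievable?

$45

Check high-value combinations within 20 kg:
- bundle of pipes+crate of tools+pallet of tiles: weight 2+14+2=18, value 9+28+8=45
- bundle of pipes+crate of tools: weight 2+14=16, value 9+28=37
- crate of tools+pallet of tiles: weight 14+2=16, value 28+8=36
- bundle of pipes+pallet of tiles+spool of cable: weight 2+2+9=13, value 9+8+17=34
- crate of tools: weight 14, value 28
Best: $45.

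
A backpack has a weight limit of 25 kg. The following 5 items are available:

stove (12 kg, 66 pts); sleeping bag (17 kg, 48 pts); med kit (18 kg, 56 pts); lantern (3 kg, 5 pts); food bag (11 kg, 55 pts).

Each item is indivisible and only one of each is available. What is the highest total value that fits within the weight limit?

121 pts

Check high-value combinations within 25 kg:
- stove+food bag: weight 12+11=23, value 66+55=121
- stove+lantern: weight 12+3=15, value 66+5=71
- stove: weight 12, value 66
- med kit+lantern: weight 18+3=21, value 56+5=61
- lantern+food bag: weight 3+11=14, value 5+55=60
Best: 121 pts.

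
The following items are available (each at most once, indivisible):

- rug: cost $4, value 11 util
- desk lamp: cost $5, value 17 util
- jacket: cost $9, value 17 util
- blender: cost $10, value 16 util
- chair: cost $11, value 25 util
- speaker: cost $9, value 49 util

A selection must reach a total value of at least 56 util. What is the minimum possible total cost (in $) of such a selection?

Subsets with value ≥ 56, sorted by total cost:
- rug+speaker: cost 13, value 60
- desk lamp+speaker: cost 14, value 66
- rug+desk lamp+speaker: cost 18, value 77
- jacket+speaker: cost 18, value 66
Minimum cost: 13 $.

13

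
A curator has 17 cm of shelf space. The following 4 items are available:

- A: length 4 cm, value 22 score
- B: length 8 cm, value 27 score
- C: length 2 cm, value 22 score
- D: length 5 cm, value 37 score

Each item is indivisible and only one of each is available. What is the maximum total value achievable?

This is a 0/1 knapsack; check combinations near the capacity.
- B+C+D: length 8+2+5=15, value 27+22+37=86
- A+B+D: length 4+8+5=17, value 22+27+37=86
- A+C+D: length 4+2+5=11, value 22+22+37=81
- A+B+C: length 4+8+2=14, value 22+27+22=71
Best: 86 score.

86 score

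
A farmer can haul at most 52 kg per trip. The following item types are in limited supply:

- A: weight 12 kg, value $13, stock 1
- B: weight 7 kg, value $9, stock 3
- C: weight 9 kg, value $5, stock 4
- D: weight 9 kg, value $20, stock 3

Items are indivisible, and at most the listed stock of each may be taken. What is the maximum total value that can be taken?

$87

Top feasible selections:
- 3×B + 3×D: weight 48, value 87
- 2×B + 1×C + 3×D: weight 50, value 83
- 1×A + 1×B + 3×D: weight 46, value 82
Best: $87.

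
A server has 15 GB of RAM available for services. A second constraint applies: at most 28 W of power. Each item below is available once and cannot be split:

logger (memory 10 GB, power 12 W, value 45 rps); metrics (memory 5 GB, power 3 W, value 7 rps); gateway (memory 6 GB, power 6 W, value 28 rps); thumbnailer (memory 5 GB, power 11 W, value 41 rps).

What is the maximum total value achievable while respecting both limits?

86 rps

Feasible sets respecting both limits:
- logger+thumbnailer: memory 15, power 23, value 86
- gateway+thumbnailer: memory 11, power 17, value 69
- logger+metrics: memory 15, power 15, value 52
- metrics+thumbnailer: memory 10, power 14, value 48
Best: 86 rps.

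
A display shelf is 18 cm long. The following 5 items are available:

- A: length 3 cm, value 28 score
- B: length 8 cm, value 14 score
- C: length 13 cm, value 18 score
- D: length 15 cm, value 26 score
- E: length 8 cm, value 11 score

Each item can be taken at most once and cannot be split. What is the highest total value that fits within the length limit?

54 score

Check high-value combinations within 18 cm:
- A+D: length 3+15=18, value 28+26=54
- A+C: length 3+13=16, value 28+18=46
- A+B: length 3+8=11, value 28+14=42
- A+E: length 3+8=11, value 28+11=39
- A: length 3, value 28
Best: 54 score.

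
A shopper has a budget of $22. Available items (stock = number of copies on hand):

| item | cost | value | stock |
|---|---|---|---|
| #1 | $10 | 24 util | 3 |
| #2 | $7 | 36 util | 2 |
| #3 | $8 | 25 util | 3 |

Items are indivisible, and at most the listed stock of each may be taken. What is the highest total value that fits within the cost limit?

97 util

Best selections within cost 22 and stock limits:
- 2×#2 + 1×#3: cost 22, value 97
- 2×#2: cost 14, value 72
- 1×#2 + 1×#3: cost 15, value 61
Best: 97 util.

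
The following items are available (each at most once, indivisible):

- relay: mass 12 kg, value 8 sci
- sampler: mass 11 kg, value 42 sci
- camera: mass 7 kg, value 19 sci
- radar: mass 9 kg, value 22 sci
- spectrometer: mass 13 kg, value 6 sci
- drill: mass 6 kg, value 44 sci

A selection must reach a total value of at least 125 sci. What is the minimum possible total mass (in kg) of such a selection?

33

Subsets with value ≥ 125, sorted by total mass:
- sampler+camera+radar+drill: mass 33, value 127
- relay+sampler+camera+radar+drill: mass 45, value 135
- sampler+camera+radar+spectrometer+drill: mass 46, value 133
- relay+sampler+camera+radar+spectrometer+drill: mass 58, value 141
Minimum mass: 33 kg.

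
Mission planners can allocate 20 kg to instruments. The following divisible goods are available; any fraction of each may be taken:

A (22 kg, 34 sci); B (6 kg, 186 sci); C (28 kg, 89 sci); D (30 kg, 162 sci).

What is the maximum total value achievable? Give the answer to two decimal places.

Take in order of value per unit:
- B (186/6 per unit): all 6 → value 186, running total 186.00
- D (162/30 per unit): 14 of 30 → value 14×162/30 = 75.6000, running total 261.60
Total 261.60.

261.60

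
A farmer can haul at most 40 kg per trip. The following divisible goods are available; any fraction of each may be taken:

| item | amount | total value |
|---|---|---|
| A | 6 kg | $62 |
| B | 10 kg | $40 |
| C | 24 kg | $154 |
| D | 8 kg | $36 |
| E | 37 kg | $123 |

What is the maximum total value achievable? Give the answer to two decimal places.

260.00

Take in order of value per unit:
- A (62/6 per unit): all 6 → value 62, running total 62.00
- C (154/24 per unit): all 24 → value 154, running total 216.00
- D (36/8 per unit): all 8 → value 36, running total 252.00
- B (40/10 per unit): 2 of 10 → value 2×40/10 = 8.0000, running total 260.00
Total 260.00.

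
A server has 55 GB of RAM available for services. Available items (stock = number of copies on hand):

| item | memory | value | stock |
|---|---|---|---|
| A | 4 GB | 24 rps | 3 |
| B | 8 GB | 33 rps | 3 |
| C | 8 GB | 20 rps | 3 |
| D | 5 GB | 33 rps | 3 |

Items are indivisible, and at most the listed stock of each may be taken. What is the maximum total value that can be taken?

270 rps

Best selections within memory 55 and stock limits:
- 3×A + 3×B + 3×D: memory 51, value 270
- 2×A + 3×B + 1×C + 3×D: memory 55, value 266
- 3×A + 2×B + 1×C + 3×D: memory 51, value 257
Best: 270 rps.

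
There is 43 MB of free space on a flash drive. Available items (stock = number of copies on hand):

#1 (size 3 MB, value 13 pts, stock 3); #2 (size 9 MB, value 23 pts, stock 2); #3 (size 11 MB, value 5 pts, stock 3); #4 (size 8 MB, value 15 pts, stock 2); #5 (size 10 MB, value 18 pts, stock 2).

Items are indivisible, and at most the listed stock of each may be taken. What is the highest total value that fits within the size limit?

Top feasible selections:
- 3×#1 + 2×#2 + 2×#4: size 43, value 115
- 2×#1 + 2×#2 + 1×#4 + 1×#5: size 42, value 105
- 3×#1 + 2×#2 + 1×#5: size 37, value 103
- 2×#1 + 2×#2 + 2×#4: size 40, value 102
Best: 115 pts.

115 pts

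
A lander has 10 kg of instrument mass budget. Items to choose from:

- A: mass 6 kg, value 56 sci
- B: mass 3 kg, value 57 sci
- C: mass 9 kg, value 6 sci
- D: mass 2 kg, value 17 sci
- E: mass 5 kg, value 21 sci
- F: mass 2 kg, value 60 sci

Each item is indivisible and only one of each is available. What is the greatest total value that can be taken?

138 sci

Check high-value combinations within 10 kg:
- B+E+F: mass 3+5+2=10, value 57+21+60=138
- B+D+F: mass 3+2+2=7, value 57+17+60=134
- A+D+F: mass 6+2+2=10, value 56+17+60=133
Best: 138 sci.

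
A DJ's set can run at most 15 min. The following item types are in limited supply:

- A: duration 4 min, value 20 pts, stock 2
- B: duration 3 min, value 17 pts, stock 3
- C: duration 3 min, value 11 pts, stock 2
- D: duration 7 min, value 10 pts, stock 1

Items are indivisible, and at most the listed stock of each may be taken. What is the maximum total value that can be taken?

Best selections within duration 15 and stock limits:
- 2×A + 2×B: duration 14, value 74
- 3×B + 2×C: duration 15, value 73
Best: 74 pts.

74 pts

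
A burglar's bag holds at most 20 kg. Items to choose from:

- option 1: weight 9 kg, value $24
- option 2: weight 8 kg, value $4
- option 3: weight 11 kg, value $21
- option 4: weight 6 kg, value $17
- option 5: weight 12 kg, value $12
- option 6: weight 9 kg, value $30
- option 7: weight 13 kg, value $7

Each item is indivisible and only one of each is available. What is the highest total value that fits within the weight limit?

Check high-value combinations within 20 kg:
- option 1+option 6: weight 9+9=18, value 24+30=54
- option 3+option 6: weight 11+9=20, value 21+30=51
- option 4+option 6: weight 6+9=15, value 17+30=47
- option 1+option 3: weight 9+11=20, value 24+21=45
- option 1+option 4: weight 9+6=15, value 24+17=41
Best: $54.

$54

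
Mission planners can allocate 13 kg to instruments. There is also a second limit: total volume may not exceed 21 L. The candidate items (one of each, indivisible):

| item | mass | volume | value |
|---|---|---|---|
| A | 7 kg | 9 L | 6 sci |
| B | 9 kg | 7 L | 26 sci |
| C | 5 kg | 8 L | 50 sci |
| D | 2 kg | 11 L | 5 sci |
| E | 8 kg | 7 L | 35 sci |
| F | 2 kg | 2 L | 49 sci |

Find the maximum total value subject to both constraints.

104 sci

Feasible sets respecting both limits:
- C+D+F: mass 9, volume 21, value 104
- C+F: mass 7, volume 10, value 99
- D+E+F: mass 12, volume 20, value 89
- C+E: mass 13, volume 15, value 85
Best: 104 sci.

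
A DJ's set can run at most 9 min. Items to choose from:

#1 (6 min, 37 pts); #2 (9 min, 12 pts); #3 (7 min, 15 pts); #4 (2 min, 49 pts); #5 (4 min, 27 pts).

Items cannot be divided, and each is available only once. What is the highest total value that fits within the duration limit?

Check high-value combinations within 9 min:
- #1+#4: duration 6+2=8, value 37+49=86
- #4+#5: duration 2+4=6, value 49+27=76
- #3+#4: duration 7+2=9, value 15+49=64
- #4: duration 2, value 49
Best: 86 pts.

86 pts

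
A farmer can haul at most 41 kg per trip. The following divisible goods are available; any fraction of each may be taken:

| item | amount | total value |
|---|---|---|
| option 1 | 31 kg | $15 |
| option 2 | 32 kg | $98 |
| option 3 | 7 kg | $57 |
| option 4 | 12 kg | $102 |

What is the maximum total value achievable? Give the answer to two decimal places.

226.38

Take in order of value per unit:
- option 4 (102/12 per unit): all 12 → value 102, running total 102.00
- option 3 (57/7 per unit): all 7 → value 57, running total 159.00
- option 2 (98/32 per unit): 22 of 32 → value 22×98/32 = 67.3750, running total 226.38
Total 226.38.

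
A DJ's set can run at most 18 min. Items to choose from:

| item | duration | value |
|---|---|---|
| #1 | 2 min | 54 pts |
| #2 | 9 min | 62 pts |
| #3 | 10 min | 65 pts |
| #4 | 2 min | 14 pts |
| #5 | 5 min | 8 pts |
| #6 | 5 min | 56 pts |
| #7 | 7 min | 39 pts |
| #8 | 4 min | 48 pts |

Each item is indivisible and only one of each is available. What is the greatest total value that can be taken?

Check high-value combinations within 18 min:
- #1+#6+#7+#8: duration 2+5+7+4=18, value 54+56+39+48=197
- #1+#2+#4+#6: duration 2+9+2+5=18, value 54+62+14+56=186
- #1+#3+#4+#8: duration 2+10+2+4=18, value 54+65+14+48=181
- #1+#4+#5+#6+#8: duration 2+2+5+5+4=18, value 54+14+8+56+48=180
- #1+#2+#4+#8: duration 2+9+2+4=17, value 54+62+14+48=178
Best: 197 pts.

197 pts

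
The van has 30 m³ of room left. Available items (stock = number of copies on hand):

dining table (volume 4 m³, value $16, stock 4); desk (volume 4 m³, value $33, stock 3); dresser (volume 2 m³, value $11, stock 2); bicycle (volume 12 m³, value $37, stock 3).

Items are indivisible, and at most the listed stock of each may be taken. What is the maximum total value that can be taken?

Best selections within volume 30 and stock limits:
- 4×dining table + 3×desk + 1×dresser: volume 30, value 174
- 3×dining table + 3×desk + 2×dresser: volume 28, value 169
- 4×dining table + 3×desk: volume 28, value 163
Best: $174.

$174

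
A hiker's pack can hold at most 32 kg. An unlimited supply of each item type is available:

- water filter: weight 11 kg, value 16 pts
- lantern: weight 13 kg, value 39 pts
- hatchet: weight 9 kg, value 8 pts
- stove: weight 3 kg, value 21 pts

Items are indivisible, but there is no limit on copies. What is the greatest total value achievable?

Best value-per-unit is stove at 21/3, and filling with it alone uses weight 10×3=30. No mix of the others beats 10×21 = 210.

210 pts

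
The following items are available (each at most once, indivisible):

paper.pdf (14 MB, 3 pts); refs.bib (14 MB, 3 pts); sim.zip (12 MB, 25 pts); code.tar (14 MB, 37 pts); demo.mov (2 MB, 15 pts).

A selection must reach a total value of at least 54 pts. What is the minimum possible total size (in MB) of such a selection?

26

Subsets with value ≥ 54, sorted by total size:
- sim.zip+code.tar: size 26, value 62
- sim.zip+code.tar+demo.mov: size 28, value 77
- paper.pdf+code.tar+demo.mov: size 30, value 55
Minimum size: 26 MB.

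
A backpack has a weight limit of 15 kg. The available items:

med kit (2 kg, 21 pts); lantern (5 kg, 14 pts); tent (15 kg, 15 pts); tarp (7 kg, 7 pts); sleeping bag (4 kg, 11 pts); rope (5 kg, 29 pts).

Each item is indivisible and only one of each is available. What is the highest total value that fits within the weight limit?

64 pts

This is a 0/1 knapsack; check combinations near the capacity.
- med kit+lantern+rope: weight 2+5+5=12, value 21+14+29=64
- med kit+sleeping bag+rope: weight 2+4+5=11, value 21+11+29=61
- med kit+tarp+rope: weight 2+7+5=14, value 21+7+29=57
- lantern+sleeping bag+rope: weight 5+4+5=14, value 14+11+29=54
Best: 64 pts.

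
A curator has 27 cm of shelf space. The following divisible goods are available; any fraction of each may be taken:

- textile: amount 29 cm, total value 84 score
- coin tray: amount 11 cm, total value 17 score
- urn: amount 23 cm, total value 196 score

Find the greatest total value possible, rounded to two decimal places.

207.59

Take in order of value per unit:
- urn (196/23 per unit): all 23 → value 196, running total 196.00
- textile (84/29 per unit): 4 of 29 → value 4×84/29 = 11.5862, running total 207.59
Total 207.59.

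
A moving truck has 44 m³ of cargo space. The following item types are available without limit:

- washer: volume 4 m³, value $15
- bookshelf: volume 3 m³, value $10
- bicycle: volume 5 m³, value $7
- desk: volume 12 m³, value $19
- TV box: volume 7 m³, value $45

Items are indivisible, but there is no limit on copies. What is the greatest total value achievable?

Best value-per-unit is TV box at 45/7, and filling with it alone uses volume 6×7=42. No mix of the others beats 6×45 = 270.

$270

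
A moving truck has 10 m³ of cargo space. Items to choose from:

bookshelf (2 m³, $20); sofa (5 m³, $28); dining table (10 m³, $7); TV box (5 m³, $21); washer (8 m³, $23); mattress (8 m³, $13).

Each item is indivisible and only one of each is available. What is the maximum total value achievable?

Check high-value combinations within 10 m³:
- sofa+TV box: volume 5+5=10, value 28+21=49
- bookshelf+sofa: volume 2+5=7, value 20+28=48
- bookshelf+washer: volume 2+8=10, value 20+23=43
Best: $49.

$49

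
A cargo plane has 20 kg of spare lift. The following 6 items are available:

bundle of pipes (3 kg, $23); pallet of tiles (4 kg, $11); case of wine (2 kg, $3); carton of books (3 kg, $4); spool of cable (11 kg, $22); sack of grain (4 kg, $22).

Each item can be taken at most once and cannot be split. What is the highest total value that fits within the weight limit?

$70

This is a 0/1 knapsack; check combinations near the capacity.
- bundle of pipes+case of wine+spool of cable+sack of grain: weight 3+2+11+4=20, value 23+3+22+22=70
- bundle of pipes+spool of cable+sack of grain: weight 3+11+4=18, value 23+22+22=67
- bundle of pipes+pallet of tiles+case of wine+carton of books+sack of grain: weight 3+4+2+3+4=16, value 23+11+3+4+22=63
- bundle of pipes+pallet of tiles+carton of books+sack of grain: weight 3+4+3+4=14, value 23+11+4+22=60
- bundle of pipes+pallet of tiles+case of wine+sack of grain: weight 3+4+2+4=13, value 23+11+3+22=59
Best: $70.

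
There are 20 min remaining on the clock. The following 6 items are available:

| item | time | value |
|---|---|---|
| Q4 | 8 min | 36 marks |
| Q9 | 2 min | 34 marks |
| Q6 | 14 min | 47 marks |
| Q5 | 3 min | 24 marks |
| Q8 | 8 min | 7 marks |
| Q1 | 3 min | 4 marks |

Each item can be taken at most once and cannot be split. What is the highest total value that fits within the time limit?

Check high-value combinations within 20 min:
- Q9+Q6+Q5: time 2+14+3=19, value 34+47+24=105
- Q4+Q9+Q5+Q1: time 8+2+3+3=16, value 36+34+24+4=98
- Q4+Q9+Q5: time 8+2+3=13, value 36+34+24=94
Best: 105 marks.

105 marks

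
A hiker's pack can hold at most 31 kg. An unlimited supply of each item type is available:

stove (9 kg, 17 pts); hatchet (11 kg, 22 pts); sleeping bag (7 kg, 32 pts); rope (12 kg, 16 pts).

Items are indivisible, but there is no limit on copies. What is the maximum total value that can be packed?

Best value-per-unit is sleeping bag at 32/7, and filling with it alone uses weight 4×7=28. No mix of the others beats 4×32 = 128.

128 pts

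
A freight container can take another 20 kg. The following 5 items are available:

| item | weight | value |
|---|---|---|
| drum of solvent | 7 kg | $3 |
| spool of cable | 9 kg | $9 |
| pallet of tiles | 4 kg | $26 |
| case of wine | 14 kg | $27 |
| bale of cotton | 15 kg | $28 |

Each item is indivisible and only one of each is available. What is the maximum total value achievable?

Check high-value combinations within 20 kg:
- pallet of tiles+bale of cotton: weight 4+15=19, value 26+28=54
- pallet of tiles+case of wine: weight 4+14=18, value 26+27=53
- drum of solvent+spool of cable+pallet of tiles: weight 7+9+4=20, value 3+9+26=38
Best: $54.

$54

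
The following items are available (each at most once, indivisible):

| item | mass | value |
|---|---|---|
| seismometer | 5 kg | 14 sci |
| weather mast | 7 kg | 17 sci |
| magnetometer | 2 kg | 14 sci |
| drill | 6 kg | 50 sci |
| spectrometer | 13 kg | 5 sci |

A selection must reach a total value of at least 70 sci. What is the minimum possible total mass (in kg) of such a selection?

13

Subsets with value ≥ 70, sorted by total mass:
- seismometer+magnetometer+drill: mass 13, value 78
- weather mast+magnetometer+drill: mass 15, value 81
- seismometer+weather mast+drill: mass 18, value 81
Minimum mass: 13 kg.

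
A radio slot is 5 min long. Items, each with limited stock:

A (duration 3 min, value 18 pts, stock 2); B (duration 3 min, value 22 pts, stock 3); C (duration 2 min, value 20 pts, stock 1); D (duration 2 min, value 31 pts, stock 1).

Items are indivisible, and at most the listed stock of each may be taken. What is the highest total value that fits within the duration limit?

Best selections within duration 5 and stock limits:
- 1×B + 1×D: duration 5, value 53
- 1×C + 1×D: duration 4, value 51
- 1×A + 1×D: duration 5, value 49
- 1×B + 1×C: duration 5, value 42
Best: 53 pts.

53 pts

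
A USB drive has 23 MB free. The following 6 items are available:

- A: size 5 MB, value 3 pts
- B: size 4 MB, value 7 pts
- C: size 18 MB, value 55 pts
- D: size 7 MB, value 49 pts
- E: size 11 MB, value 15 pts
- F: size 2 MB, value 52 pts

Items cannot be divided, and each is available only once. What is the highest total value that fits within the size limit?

Check high-value combinations within 23 MB:
- D+E+F: size 7+11+2=20, value 49+15+52=116
- A+B+D+F: size 5+4+7+2=18, value 3+7+49+52=111
- B+D+F: size 4+7+2=13, value 7+49+52=108
- C+F: size 18+2=20, value 55+52=107
Best: 116 pts.

116 pts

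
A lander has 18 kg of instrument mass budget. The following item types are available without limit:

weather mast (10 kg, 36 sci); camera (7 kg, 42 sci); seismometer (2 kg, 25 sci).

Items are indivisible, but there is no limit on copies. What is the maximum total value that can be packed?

Best value-per-unit is seismometer at 25/2, and filling with it alone uses mass 9×2=18. No mix of the others beats 9×25 = 225.

225 sci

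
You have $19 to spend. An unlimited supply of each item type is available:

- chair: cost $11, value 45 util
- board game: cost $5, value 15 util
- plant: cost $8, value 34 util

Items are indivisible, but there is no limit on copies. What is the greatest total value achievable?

79 util

Best value-per-unit is plant at 34/8; filling with it alone gives 2×34 = 68.
Optimal mix: 1×chair + 1×plant → cost 19, value 79.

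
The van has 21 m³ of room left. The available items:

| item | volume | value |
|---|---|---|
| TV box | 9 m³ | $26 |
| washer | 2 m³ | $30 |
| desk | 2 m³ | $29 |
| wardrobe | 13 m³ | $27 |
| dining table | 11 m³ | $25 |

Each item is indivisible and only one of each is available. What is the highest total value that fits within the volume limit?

$86

This is a 0/1 knapsack; check combinations near the capacity.
- washer+desk+wardrobe: volume 2+2+13=17, value 30+29+27=86
- TV box+washer+desk: volume 9+2+2=13, value 26+30+29=85
- washer+desk+dining table: volume 2+2+11=15, value 30+29+25=84
- washer+desk: volume 2+2=4, value 30+29=59
- washer+wardrobe: volume 2+13=15, value 30+27=57
Best: $86.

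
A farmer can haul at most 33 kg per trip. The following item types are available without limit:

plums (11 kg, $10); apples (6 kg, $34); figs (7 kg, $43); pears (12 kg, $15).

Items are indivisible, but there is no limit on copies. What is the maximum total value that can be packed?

$197

Best value-per-unit is figs at 43/7; filling with it alone gives 4×43 = 172.
Optimal mix: 2×apples + 3×figs → weight 33, value 197.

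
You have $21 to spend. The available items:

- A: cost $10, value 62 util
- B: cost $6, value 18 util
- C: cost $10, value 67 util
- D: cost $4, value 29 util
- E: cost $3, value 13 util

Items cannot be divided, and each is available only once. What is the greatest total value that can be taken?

Check high-value combinations within $21:
- A+C: cost 10+10=20, value 62+67=129
- B+C+D: cost 6+10+4=20, value 18+67+29=114
- C+D+E: cost 10+4+3=17, value 67+29+13=109
- A+B+D: cost 10+6+4=20, value 62+18+29=109
- A+D+E: cost 10+4+3=17, value 62+29+13=104
Best: 129 util.

129 util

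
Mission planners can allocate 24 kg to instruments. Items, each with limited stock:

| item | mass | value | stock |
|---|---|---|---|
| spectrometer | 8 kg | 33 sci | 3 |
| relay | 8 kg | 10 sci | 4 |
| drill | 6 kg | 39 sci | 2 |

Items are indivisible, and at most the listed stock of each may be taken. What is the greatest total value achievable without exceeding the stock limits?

111 sci

Best selections within mass 24 and stock limits:
- 1×spectrometer + 2×drill: mass 20, value 111
- 2×spectrometer + 1×drill: mass 22, value 105
Best: 111 sci.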